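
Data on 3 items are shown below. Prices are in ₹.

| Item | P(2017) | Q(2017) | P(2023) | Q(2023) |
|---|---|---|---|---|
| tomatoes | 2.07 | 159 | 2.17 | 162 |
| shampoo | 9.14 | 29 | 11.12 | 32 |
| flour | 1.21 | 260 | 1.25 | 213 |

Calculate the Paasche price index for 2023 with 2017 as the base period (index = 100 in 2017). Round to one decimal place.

Paasche price index uses current-period quantities as weights.
ΣP(2023)·Q(2023) = 2.17×162 + 11.12×32 + 1.25×213 = 351.54 + 355.84 + 266.25 = 973.63
ΣP(2017)·Q(2023) = 2.07×162 + 9.14×32 + 1.21×213 = 335.34 + 292.48 + 257.73 = 885.55
Index = 973.63 / 885.55 × 100 = 109.9464

109.9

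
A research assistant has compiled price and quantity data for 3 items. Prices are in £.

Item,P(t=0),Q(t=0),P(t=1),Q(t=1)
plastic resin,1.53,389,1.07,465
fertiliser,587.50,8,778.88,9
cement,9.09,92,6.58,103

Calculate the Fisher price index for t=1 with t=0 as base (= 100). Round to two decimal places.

Laspeyres component (base-period weights):
ΣP(t=1)Q(t=0) = 1.07×389 + 778.88×8 + 6.58×92 = 416.23 + 6231.04 + 605.36 = 7252.63
ΣP(t=0)Q(t=0) = 1.53×389 + 587.50×8 + 9.09×92 = 595.17 + 4700 + 836.28 = 6131.45
L = 7252.63 / 6131.45 × 100 = 118.2857
Paasche component (current-period weights):
ΣP(t=1)Q(t=1) = 1.07×465 + 778.88×9 + 6.58×103 = 497.55 + 7009.92 + 677.74 = 8185.21
ΣP(t=0)Q(t=1) = 1.53×465 + 587.50×9 + 9.09×103 = 711.45 + 5287.5 + 936.27 = 6935.22
P = 8185.21 / 6935.22 × 100 = 118.0238
Fisher = √(L × P) = √(118.2857 × 118.0238) = 118.1547

118.15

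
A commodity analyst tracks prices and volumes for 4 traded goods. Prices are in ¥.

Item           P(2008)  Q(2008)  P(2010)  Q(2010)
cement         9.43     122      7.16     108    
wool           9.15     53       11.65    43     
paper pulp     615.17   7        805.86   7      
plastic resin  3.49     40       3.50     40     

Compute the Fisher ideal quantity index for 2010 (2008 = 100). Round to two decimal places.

96.67

Laspeyres component (base-period weights):
ΣP(2008)Q(2010) = 9.43×108 + 9.15×43 + 615.17×7 + 3.49×40 = 1018.44 + 393.45 + 4306.19 + 139.6 = 5857.68
ΣP(2008)Q(2008) = 9.43×122 + 9.15×53 + 615.17×7 + 3.49×40 = 1150.46 + 484.95 + 4306.19 + 139.6 = 6081.2
L = 5857.68 / 6081.2 × 100 = 96.3244
Paasche component (current-period weights):
ΣP(2010)Q(2010) = 7.16×108 + 11.65×43 + 805.86×7 + 3.50×40 = 773.28 + 500.95 + 5641.02 + 140 = 7055.25
ΣP(2010)Q(2008) = 7.16×122 + 11.65×53 + 805.86×7 + 3.50×40 = 873.52 + 617.45 + 5641.02 + 140 = 7271.99
P = 7055.25 / 7271.99 × 100 = 97.0195
Fisher = √(L × P) = √(96.3244 × 97.0195) = 96.6713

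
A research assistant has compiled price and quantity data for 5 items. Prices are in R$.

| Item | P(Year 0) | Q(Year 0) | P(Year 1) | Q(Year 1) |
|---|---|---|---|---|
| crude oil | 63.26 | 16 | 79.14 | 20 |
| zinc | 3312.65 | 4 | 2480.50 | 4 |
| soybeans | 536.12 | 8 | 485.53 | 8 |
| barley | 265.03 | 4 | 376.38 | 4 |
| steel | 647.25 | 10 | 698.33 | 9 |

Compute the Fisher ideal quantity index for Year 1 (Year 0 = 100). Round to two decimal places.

98.43

Laspeyres component (base-period weights):
ΣP(Year 0)Q(Year 1) = 63.26×20 + 3312.65×4 + 536.12×8 + 265.03×4 + 647.25×9 = 1265.2 + 13250.6 + 4288.96 + 1060.12 + 5825.25 = 25690.13
ΣP(Year 0)Q(Year 0) = 63.26×16 + 3312.65×4 + 536.12×8 + 265.03×4 + 647.25×10 = 1012.16 + 13250.6 + 4288.96 + 1060.12 + 6472.5 = 26084.34
L = 25690.13 / 26084.34 × 100 = 98.4887
Paasche component (current-period weights):
ΣP(Year 1)Q(Year 1) = 79.14×20 + 2480.50×4 + 485.53×8 + 376.38×4 + 698.33×9 = 1582.8 + 9922 + 3884.24 + 1505.52 + 6284.97 = 23179.53
ΣP(Year 1)Q(Year 0) = 79.14×16 + 2480.50×4 + 485.53×8 + 376.38×4 + 698.33×10 = 1266.24 + 9922 + 3884.24 + 1505.52 + 6983.3 = 23561.3
P = 23179.53 / 23561.3 × 100 = 98.3797
Fisher = √(L × P) = √(98.4887 × 98.3797) = 98.4342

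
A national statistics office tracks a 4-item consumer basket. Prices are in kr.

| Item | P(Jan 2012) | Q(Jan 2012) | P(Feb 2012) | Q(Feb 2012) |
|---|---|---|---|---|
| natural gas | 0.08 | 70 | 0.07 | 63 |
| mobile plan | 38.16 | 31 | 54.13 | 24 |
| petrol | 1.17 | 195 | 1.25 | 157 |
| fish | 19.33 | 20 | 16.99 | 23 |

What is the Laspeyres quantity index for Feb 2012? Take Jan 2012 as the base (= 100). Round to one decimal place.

85.9

Laspeyres quantity index uses base-period prices as weights.
ΣP(Jan 2012)·Q(Feb 2012) = 0.08×63 + 38.16×24 + 1.17×157 + 19.33×23 = 5.04 + 915.84 + 183.69 + 444.59 = 1549.16
ΣP(Jan 2012)·Q(Jan 2012) = 0.08×70 + 38.16×31 + 1.17×195 + 19.33×20 = 5.6 + 1182.96 + 228.15 + 386.6 = 1803.31
Index = 1549.16 / 1803.31 × 100 = 85.9065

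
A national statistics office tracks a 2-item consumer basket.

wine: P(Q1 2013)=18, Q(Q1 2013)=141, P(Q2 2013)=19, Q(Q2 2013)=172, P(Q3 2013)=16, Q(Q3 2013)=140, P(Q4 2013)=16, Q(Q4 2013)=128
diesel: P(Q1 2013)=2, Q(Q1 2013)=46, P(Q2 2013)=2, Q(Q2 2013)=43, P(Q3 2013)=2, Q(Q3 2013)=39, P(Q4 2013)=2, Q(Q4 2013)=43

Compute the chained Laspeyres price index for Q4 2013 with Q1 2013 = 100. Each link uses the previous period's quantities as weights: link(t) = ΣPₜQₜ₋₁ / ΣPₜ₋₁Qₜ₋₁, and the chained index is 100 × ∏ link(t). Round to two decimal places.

89.15

Link Q1 2013→Q2 2013:
ΣP(Q2 2013)Q(Q1 2013) = 19×141 + 2×46 = 2679 + 92 = 2771
ΣP(Q1 2013)Q(Q1 2013) = 18×141 + 2×46 = 2538 + 92 = 2630
link = 2771/2630 = 1.053612
Link Q2 2013→Q3 2013:
ΣP(Q3 2013)Q(Q2 2013) = 16×172 + 2×43 = 2752 + 86 = 2838
ΣP(Q2 2013)Q(Q2 2013) = 19×172 + 2×43 = 3268 + 86 = 3354
link = 2838/3354 = 0.846154
Link Q3 2013→Q4 2013:
ΣP(Q4 2013)Q(Q3 2013) = 16×140 + 2×39 = 2240 + 78 = 2318
ΣP(Q3 2013)Q(Q3 2013) = 16×140 + 2×39 = 2240 + 78 = 2318
link = 2318/2318 = 1.000000
Chained index = 100 × 1.053612 × 0.846154 × 1.000000 = 89.1518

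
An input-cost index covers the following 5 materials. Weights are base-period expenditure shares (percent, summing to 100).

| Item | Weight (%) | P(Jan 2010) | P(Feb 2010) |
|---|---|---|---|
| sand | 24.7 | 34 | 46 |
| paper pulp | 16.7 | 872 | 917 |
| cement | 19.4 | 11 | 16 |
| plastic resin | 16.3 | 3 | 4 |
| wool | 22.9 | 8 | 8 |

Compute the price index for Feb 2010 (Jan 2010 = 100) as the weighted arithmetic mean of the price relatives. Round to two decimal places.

123.83

sand: 24.7 × (46/34) = 24.7 × 1.352941 = 33.4176
paper pulp: 16.7 × (917/872) = 16.7 × 1.051606 = 17.5618
cement: 19.4 × (16/11) = 19.4 × 1.454545 = 28.2182
plastic resin: 16.3 × (4/3) = 16.3 × 1.333333 = 21.7333
wool: 22.9 × (8/8) = 22.9 × 1.000000 = 22.9000
Index = Σ wᵢ·(p₁ᵢ/p₀ᵢ) = 33.4176 + 17.5618 + 28.2182 + 21.7333 + 22.9000 = 123.8310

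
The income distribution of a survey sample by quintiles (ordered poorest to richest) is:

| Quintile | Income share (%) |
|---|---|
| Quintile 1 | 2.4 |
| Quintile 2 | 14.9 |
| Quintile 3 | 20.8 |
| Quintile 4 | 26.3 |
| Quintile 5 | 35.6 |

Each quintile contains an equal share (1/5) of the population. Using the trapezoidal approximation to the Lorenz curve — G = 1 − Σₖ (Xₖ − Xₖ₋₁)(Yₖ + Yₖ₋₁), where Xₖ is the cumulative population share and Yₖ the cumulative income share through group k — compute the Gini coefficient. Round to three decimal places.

0.311

Cumulative income shares Yₖ: 0.0240, 0.1730, 0.3810, 0.6440, 1.0000
Σ (Xₖ−Xₖ₋₁)(Yₖ+Yₖ₋₁) = (1/5)(0.0240+0.0000) + (1/5)(0.1730+0.0240) + (1/5)(0.3810+0.1730) + (1/5)(0.6440+0.3810) + (1/5)(1.0000+0.6440)
  = 0.0048 + 0.0394 + 0.1108 + 0.2050 + 0.3288 = 0.6888
G = 1 − 0.6888 = 0.3112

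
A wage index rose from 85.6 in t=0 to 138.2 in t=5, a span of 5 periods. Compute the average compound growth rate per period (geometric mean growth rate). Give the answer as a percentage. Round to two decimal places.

10.05%

Growth factor = (138.2/85.6)^(1/5) = (1.614486)^(1/5) = 1.100543
Growth rate = 1.100543 − 1 = 0.100543 = 10.0543%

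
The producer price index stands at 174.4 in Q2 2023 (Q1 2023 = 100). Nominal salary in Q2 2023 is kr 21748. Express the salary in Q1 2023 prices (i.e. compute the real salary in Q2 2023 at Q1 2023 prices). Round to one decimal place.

Real = Nominal ÷ (Index/100) = 21748 ÷ (174.4/100)
     = 21748 ÷ 1.744 = 12470.1835

12470.2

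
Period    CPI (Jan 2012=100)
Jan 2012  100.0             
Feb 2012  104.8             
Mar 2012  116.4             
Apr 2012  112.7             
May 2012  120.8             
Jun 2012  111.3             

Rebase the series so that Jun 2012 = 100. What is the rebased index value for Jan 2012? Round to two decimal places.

Rebased(Jan 2012) = 100.0 / 111.3 × 100 = 89.8473

89.85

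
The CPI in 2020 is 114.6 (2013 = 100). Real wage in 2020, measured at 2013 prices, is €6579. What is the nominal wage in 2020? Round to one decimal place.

7539.5

Nominal = Real × (Index/100) = 6579 × (114.6/100)
        = 6579 × 1.146 = 7539.5340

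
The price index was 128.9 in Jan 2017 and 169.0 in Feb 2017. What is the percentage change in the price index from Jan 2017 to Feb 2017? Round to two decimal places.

31.11%

Change = (169.0 − 128.9) / 128.9 × 100
       = 40.1 / 128.9 × 100 = 31.1094%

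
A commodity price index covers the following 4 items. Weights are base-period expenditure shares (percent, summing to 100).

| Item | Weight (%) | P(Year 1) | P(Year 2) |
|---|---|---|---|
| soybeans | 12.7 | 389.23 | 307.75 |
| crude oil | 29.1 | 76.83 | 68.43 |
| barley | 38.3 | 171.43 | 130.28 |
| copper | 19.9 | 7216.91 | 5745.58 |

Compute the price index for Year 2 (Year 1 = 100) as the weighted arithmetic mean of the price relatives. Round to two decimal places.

80.91

soybeans: 12.7 × (307.75/389.23) = 12.7 × 0.790664 = 10.0414
crude oil: 29.1 × (68.43/76.83) = 29.1 × 0.890668 = 25.9184
barley: 38.3 × (130.28/171.43) = 38.3 × 0.759960 = 29.1065
copper: 19.9 × (5745.58/7216.91) = 19.9 × 0.796127 = 15.8429
Index = Σ wᵢ·(p₁ᵢ/p₀ᵢ) = 10.0414 + 25.9184 + 29.1065 + 15.8429 = 80.9093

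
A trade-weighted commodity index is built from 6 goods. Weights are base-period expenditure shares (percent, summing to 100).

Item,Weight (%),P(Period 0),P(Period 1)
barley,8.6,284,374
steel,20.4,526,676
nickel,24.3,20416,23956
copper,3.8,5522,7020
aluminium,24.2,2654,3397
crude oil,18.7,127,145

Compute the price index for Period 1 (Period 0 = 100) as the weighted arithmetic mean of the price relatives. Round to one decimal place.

123.2

barley: 8.6 × (374/284) = 8.6 × 1.316901 = 11.3254
steel: 20.4 × (676/526) = 20.4 × 1.285171 = 26.2175
nickel: 24.3 × (23956/20416) = 24.3 × 1.173393 = 28.5135
copper: 3.8 × (7020/5522) = 3.8 × 1.271279 = 4.8309
aluminium: 24.2 × (3397/2654) = 24.2 × 1.279955 = 30.9749
crude oil: 18.7 × (145/127) = 18.7 × 1.141732 = 21.3504
Index = Σ wᵢ·(p₁ᵢ/p₀ᵢ) = 11.3254 + 26.2175 + 28.5135 + 4.8309 + 30.9749 + 21.3504 = 123.2125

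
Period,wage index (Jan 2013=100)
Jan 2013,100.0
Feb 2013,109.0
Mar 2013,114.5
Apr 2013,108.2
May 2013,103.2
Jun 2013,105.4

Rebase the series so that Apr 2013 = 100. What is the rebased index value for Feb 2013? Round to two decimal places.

100.74

Rebased(Feb 2013) = 109.0 / 108.2 × 100 = 100.7394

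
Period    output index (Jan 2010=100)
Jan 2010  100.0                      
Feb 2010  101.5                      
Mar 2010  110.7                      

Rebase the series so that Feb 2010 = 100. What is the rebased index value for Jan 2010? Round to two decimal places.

98.52

Rebased(Jan 2010) = 100.0 / 101.5 × 100 = 98.5222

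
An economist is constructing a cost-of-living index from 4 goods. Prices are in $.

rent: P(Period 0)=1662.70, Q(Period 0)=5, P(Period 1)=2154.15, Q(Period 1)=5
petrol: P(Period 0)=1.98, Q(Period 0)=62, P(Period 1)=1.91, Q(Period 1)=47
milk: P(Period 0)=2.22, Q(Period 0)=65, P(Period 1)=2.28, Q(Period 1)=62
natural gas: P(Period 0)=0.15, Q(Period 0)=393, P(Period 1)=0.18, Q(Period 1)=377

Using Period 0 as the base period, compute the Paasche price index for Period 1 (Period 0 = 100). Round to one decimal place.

128.7

Paasche price index uses current-period quantities as weights.
ΣP(Period 1)·Q(Period 1) = 2154.15×5 + 1.91×47 + 2.28×62 + 0.18×377 = 10770.75 + 89.77 + 141.36 + 67.86 = 11069.74
ΣP(Period 0)·Q(Period 1) = 1662.70×5 + 1.98×47 + 2.22×62 + 0.15×377 = 8313.5 + 93.06 + 137.64 + 56.55 = 8600.75
Index = 11069.74 / 8600.75 × 100 = 128.7067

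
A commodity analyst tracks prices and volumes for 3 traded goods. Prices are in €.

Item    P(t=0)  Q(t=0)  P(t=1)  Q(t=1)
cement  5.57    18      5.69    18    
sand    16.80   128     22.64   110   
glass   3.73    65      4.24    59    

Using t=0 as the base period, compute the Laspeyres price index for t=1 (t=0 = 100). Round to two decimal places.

Laspeyres price index uses base-period quantities as weights.
ΣP(t=1)·Q(t=0) = 5.69×18 + 22.64×128 + 4.24×65 = 102.42 + 2897.92 + 275.6 = 3275.94
ΣP(t=0)·Q(t=0) = 5.57×18 + 16.80×128 + 3.73×65 = 100.26 + 2150.4 + 242.45 = 2493.11
Index = 3275.94 / 2493.11 × 100 = 131.3997

131.40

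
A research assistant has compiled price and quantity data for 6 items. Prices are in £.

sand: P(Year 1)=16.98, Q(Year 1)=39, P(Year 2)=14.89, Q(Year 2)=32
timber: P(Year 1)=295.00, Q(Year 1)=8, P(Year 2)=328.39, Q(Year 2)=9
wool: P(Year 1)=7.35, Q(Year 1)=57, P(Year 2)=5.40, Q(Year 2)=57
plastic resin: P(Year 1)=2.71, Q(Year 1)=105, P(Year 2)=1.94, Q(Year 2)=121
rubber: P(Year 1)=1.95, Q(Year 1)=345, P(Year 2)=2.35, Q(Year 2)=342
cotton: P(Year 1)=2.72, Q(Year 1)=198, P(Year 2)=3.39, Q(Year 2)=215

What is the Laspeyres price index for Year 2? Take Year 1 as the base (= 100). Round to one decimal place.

Laspeyres price index uses base-period quantities as weights.
ΣP(Year 2)·Q(Year 1) = 14.89×39 + 328.39×8 + 5.40×57 + 1.94×105 + 2.35×345 + 3.39×198 = 580.71 + 2627.12 + 307.8 + 203.7 + 810.75 + 671.22 = 5201.3
ΣP(Year 1)·Q(Year 1) = 16.98×39 + 295.00×8 + 7.35×57 + 2.71×105 + 1.95×345 + 2.72×198 = 662.22 + 2360 + 418.95 + 284.55 + 672.75 + 538.56 = 4937.03
Index = 5201.3 / 4937.03 × 100 = 105.3528

105.4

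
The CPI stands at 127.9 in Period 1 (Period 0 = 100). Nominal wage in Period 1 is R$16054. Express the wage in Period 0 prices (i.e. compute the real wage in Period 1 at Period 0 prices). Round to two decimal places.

Real = Nominal ÷ (Index/100) = 16054 ÷ (127.9/100)
     = 16054 ÷ 1.279 = 12551.9937

12551.99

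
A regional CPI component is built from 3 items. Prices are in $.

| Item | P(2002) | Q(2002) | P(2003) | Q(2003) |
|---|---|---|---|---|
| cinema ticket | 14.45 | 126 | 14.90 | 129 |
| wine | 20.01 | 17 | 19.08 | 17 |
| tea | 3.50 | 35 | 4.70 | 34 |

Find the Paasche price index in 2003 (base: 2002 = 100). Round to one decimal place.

Paasche price index uses current-period quantities as weights.
ΣP(2003)·Q(2003) = 14.90×129 + 19.08×17 + 4.70×34 = 1922.1 + 324.36 + 159.8 = 2406.26
ΣP(2002)·Q(2003) = 14.45×129 + 20.01×17 + 3.50×34 = 1864.05 + 340.17 + 119 = 2323.22
Index = 2406.26 / 2323.22 × 100 = 103.5743

103.6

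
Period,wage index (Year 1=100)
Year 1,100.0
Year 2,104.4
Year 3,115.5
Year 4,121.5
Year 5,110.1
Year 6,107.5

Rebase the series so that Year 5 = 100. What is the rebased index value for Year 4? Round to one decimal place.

110.4

Rebased(Year 4) = 121.5 / 110.1 × 100 = 110.3542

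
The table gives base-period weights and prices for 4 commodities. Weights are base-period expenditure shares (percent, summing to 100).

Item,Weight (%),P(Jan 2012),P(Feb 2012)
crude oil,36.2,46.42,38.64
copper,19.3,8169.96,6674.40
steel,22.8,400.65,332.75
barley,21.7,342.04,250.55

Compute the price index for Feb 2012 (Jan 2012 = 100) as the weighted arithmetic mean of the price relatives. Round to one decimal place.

80.7

crude oil: 36.2 × (38.64/46.42) = 36.2 × 0.832400 = 30.1329
copper: 19.3 × (6674.40/8169.96) = 19.3 × 0.816944 = 15.7670
steel: 22.8 × (332.75/400.65) = 22.8 × 0.830525 = 18.9360
barley: 21.7 × (250.55/342.04) = 21.7 × 0.732517 = 15.8956
Index = Σ wᵢ·(p₁ᵢ/p₀ᵢ) = 30.1329 + 15.7670 + 18.9360 + 15.8956 = 80.7315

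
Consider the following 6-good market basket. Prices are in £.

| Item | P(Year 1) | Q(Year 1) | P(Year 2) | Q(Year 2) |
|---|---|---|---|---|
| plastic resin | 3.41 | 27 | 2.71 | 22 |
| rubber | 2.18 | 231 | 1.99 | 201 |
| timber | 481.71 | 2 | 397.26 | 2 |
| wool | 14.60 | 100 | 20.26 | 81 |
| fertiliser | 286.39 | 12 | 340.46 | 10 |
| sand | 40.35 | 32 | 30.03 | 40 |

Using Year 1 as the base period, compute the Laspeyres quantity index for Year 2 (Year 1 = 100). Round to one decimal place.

92.1

Laspeyres quantity index uses base-period prices as weights.
ΣP(Year 1)·Q(Year 2) = 3.41×22 + 2.18×201 + 481.71×2 + 14.60×81 + 286.39×10 + 40.35×40 = 75.02 + 438.18 + 963.42 + 1182.6 + 2863.9 + 1614 = 7137.12
ΣP(Year 1)·Q(Year 1) = 3.41×27 + 2.18×231 + 481.71×2 + 14.60×100 + 286.39×12 + 40.35×32 = 92.07 + 503.58 + 963.42 + 1460 + 3436.68 + 1291.2 = 7746.95
Index = 7137.12 / 7746.95 × 100 = 92.1281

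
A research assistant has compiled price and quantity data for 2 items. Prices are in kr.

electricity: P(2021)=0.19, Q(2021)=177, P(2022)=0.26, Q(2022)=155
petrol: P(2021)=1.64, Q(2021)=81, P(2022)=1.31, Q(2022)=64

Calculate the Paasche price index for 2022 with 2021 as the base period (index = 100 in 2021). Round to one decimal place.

Paasche price index uses current-period quantities as weights.
ΣP(2022)·Q(2022) = 0.26×155 + 1.31×64 = 40.3 + 83.84 = 124.14
ΣP(2021)·Q(2022) = 0.19×155 + 1.64×64 = 29.45 + 104.96 = 134.41
Index = 124.14 / 134.41 × 100 = 92.3592

92.4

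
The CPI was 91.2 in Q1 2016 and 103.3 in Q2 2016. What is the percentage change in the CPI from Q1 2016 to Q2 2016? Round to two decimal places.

Change = (103.3 − 91.2) / 91.2 × 100
       = 12.1 / 91.2 × 100 = 13.2675%

13.27%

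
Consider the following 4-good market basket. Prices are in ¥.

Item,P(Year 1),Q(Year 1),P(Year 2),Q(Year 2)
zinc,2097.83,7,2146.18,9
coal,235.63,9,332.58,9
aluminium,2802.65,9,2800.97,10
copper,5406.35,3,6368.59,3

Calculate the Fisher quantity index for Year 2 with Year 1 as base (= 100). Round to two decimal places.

Laspeyres component (base-period weights):
ΣP(Year 1)Q(Year 2) = 2097.83×9 + 235.63×9 + 2802.65×10 + 5406.35×3 = 18880.47 + 2120.67 + 28026.5 + 16219.05 = 65246.69
ΣP(Year 1)Q(Year 1) = 2097.83×7 + 235.63×9 + 2802.65×9 + 5406.35×3 = 14684.81 + 2120.67 + 25223.85 + 16219.05 = 58248.38
L = 65246.69 / 58248.38 × 100 = 112.0146
Paasche component (current-period weights):
ΣP(Year 2)Q(Year 2) = 2146.18×9 + 332.58×9 + 2800.97×10 + 6368.59×3 = 19315.62 + 2993.22 + 28009.7 + 19105.77 = 69424.31
ΣP(Year 2)Q(Year 1) = 2146.18×7 + 332.58×9 + 2800.97×9 + 6368.59×3 = 15023.26 + 2993.22 + 25208.73 + 19105.77 = 62330.98
P = 69424.31 / 62330.98 × 100 = 111.3801
Fisher = √(L × P) = √(112.0146 × 111.3801) = 111.6969

111.70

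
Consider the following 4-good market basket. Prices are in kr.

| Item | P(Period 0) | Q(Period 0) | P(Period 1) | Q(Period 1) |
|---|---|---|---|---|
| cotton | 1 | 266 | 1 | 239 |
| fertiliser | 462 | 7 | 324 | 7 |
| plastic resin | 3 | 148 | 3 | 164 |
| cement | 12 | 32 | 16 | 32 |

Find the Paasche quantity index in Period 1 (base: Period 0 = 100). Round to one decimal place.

100.6

Paasche quantity index uses current-period prices as weights.
ΣP(Period 1)·Q(Period 1) = 1×239 + 324×7 + 3×164 + 16×32 = 239 + 2268 + 492 + 512 = 3511
ΣP(Period 1)·Q(Period 0) = 1×266 + 324×7 + 3×148 + 16×32 = 266 + 2268 + 444 + 512 = 3490
Index = 3511 / 3490 × 100 = 100.6017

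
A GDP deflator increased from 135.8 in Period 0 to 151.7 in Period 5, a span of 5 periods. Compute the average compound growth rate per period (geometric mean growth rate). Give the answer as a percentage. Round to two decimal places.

2.24%

Growth factor = (151.7/135.8)^(1/5) = (1.117084)^(1/5) = 1.022391
Growth rate = 1.022391 − 1 = 0.022391 = 2.2391%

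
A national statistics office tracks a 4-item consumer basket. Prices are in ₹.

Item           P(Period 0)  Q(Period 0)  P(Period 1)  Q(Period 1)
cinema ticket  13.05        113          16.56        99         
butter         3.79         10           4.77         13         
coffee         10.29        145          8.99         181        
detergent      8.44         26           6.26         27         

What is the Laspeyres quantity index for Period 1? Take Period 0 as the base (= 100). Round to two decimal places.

106.44

Laspeyres quantity index uses base-period prices as weights.
ΣP(Period 0)·Q(Period 1) = 13.05×99 + 3.79×13 + 10.29×181 + 8.44×27 = 1291.95 + 49.27 + 1862.49 + 227.88 = 3431.59
ΣP(Period 0)·Q(Period 0) = 13.05×113 + 3.79×10 + 10.29×145 + 8.44×26 = 1474.65 + 37.9 + 1492.05 + 219.44 = 3224.04
Index = 3431.59 / 3224.04 × 100 = 106.4376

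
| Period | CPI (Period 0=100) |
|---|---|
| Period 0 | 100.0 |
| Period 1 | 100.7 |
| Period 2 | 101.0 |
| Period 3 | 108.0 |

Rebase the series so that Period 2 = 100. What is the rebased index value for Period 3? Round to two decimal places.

106.93

Rebased(Period 3) = 108.0 / 101.0 × 100 = 106.9307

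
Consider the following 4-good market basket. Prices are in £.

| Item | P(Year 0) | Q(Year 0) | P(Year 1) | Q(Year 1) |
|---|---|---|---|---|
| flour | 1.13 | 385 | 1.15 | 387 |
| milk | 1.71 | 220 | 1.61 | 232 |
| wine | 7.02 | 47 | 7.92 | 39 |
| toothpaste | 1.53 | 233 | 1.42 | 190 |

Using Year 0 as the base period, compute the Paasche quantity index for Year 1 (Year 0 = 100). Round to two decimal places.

Paasche quantity index uses current-period prices as weights.
ΣP(Year 1)·Q(Year 1) = 1.15×387 + 1.61×232 + 7.92×39 + 1.42×190 = 445.05 + 373.52 + 308.88 + 269.8 = 1397.25
ΣP(Year 1)·Q(Year 0) = 1.15×385 + 1.61×220 + 7.92×47 + 1.42×233 = 442.75 + 354.2 + 372.24 + 330.86 = 1500.05
Index = 1397.25 / 1500.05 × 100 = 93.1469

93.15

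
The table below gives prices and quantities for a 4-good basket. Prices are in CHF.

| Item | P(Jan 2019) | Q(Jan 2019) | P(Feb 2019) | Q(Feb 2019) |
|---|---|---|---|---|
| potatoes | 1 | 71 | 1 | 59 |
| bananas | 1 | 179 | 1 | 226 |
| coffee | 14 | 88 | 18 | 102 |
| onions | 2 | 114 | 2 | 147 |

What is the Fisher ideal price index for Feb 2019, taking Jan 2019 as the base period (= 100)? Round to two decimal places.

120.46

Laspeyres component (base-period weights):
ΣP(Feb 2019)Q(Jan 2019) = 1×71 + 1×179 + 18×88 + 2×114 = 71 + 179 + 1584 + 228 = 2062
ΣP(Jan 2019)Q(Jan 2019) = 1×71 + 1×179 + 14×88 + 2×114 = 71 + 179 + 1232 + 228 = 1710
L = 2062 / 1710 × 100 = 120.5848
Paasche component (current-period weights):
ΣP(Feb 2019)Q(Feb 2019) = 1×59 + 1×226 + 18×102 + 2×147 = 59 + 226 + 1836 + 294 = 2415
ΣP(Jan 2019)Q(Feb 2019) = 1×59 + 1×226 + 14×102 + 2×147 = 59 + 226 + 1428 + 294 = 2007
P = 2415 / 2007 × 100 = 120.3288
Fisher = √(L × P) = √(120.5848 × 120.3288) = 120.4568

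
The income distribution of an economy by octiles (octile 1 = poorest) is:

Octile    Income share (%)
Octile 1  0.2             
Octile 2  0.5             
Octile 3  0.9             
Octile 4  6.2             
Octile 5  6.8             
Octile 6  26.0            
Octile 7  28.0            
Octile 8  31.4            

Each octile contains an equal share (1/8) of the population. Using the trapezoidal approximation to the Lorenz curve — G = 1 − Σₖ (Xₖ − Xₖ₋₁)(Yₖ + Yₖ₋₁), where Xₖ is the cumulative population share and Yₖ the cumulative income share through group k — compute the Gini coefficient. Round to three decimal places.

0.540

Cumulative income shares Yₖ: 0.0020, 0.0070, 0.0160, 0.0780, 0.1460, 0.4060, 0.6860, 1.0000
Σ (Xₖ−Xₖ₋₁)(Yₖ+Yₖ₋₁) = (1/8)(0.0020+0.0000) + (1/8)(0.0070+0.0020) + (1/8)(0.0160+0.0070) + (1/8)(0.0780+0.0160) + (1/8)(0.1460+0.0780) + (1/8)(0.4060+0.1460) + (1/8)(0.6860+0.4060) + (1/8)(1.0000+0.6860)
  = 0.0003 + 0.0011 + 0.0029 + 0.0118 + 0.0280 + 0.0690 + 0.1365 + 0.2107 = 0.4602
G = 1 − 0.4602 = 0.5397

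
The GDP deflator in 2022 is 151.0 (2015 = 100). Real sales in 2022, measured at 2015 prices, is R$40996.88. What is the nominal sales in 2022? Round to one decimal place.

Nominal = Real × (Index/100) = 40996.88 × (151.0/100)
        = 40996.88 × 1.510 = 61905.2888

61905.3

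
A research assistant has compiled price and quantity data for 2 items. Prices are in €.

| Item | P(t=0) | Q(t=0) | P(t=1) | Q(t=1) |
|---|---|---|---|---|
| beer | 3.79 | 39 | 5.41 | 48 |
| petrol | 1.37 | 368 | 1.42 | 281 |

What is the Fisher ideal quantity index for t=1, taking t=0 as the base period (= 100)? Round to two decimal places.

88.36

Laspeyres component (base-period weights):
ΣP(t=0)Q(t=1) = 3.79×48 + 1.37×281 = 181.92 + 384.97 = 566.89
ΣP(t=0)Q(t=0) = 3.79×39 + 1.37×368 = 147.81 + 504.16 = 651.97
L = 566.89 / 651.97 × 100 = 86.9503
Paasche component (current-period weights):
ΣP(t=1)Q(t=1) = 5.41×48 + 1.42×281 = 259.68 + 399.02 = 658.7
ΣP(t=1)Q(t=0) = 5.41×39 + 1.42×368 = 210.99 + 522.56 = 733.55
P = 658.7 / 733.55 × 100 = 89.7962
Fisher = √(L × P) = √(86.9503 × 89.7962) = 88.3618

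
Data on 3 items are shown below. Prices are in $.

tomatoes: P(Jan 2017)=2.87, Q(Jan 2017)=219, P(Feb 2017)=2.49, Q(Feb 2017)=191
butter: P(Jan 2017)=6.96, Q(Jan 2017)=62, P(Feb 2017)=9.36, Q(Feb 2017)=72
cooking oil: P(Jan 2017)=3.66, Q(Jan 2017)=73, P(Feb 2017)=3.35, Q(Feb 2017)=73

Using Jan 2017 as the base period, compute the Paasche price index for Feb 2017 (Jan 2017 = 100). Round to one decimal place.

105.9

Paasche price index uses current-period quantities as weights.
ΣP(Feb 2017)·Q(Feb 2017) = 2.49×191 + 9.36×72 + 3.35×73 = 475.59 + 673.92 + 244.55 = 1394.06
ΣP(Jan 2017)·Q(Feb 2017) = 2.87×191 + 6.96×72 + 3.66×73 = 548.17 + 501.12 + 267.18 = 1316.47
Index = 1394.06 / 1316.47 × 100 = 105.8938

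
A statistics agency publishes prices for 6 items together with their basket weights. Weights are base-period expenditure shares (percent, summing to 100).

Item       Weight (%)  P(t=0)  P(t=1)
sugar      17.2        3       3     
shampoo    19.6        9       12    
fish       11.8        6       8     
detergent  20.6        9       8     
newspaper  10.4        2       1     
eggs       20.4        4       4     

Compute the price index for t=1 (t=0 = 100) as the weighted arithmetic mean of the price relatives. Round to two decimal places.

102.98

sugar: 17.2 × (3/3) = 17.2 × 1.000000 = 17.2000
shampoo: 19.6 × (12/9) = 19.6 × 1.333333 = 26.1333
fish: 11.8 × (8/6) = 11.8 × 1.333333 = 15.7333
detergent: 20.6 × (8/9) = 20.6 × 0.888889 = 18.3111
newspaper: 10.4 × (1/2) = 10.4 × 0.500000 = 5.2000
eggs: 20.4 × (4/4) = 20.4 × 1.000000 = 20.4000
Index = Σ wᵢ·(p₁ᵢ/p₀ᵢ) = 17.2000 + 26.1333 + 15.7333 + 18.3111 + 5.2000 + 20.4000 = 102.9778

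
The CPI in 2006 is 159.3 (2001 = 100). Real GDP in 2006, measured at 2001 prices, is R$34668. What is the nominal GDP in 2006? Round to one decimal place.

55226.1

Nominal = Real × (Index/100) = 34668 × (159.3/100)
        = 34668 × 1.593 = 55226.1240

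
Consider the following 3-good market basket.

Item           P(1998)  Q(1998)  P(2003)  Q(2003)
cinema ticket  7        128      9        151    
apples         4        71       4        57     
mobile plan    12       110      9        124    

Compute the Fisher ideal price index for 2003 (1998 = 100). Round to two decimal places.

97.26

Laspeyres component (base-period weights):
ΣP(2003)Q(1998) = 9×128 + 4×71 + 9×110 = 1152 + 284 + 990 = 2426
ΣP(1998)Q(1998) = 7×128 + 4×71 + 12×110 = 896 + 284 + 1320 = 2500
L = 2426 / 2500 × 100 = 97.0400
Paasche component (current-period weights):
ΣP(2003)Q(2003) = 9×151 + 4×57 + 9×124 = 1359 + 228 + 1116 = 2703
ΣP(1998)Q(2003) = 7×151 + 4×57 + 12×124 = 1057 + 228 + 1488 = 2773
P = 2703 / 2773 × 100 = 97.4757
Fisher = √(L × P) = √(97.0400 × 97.4757) = 97.2576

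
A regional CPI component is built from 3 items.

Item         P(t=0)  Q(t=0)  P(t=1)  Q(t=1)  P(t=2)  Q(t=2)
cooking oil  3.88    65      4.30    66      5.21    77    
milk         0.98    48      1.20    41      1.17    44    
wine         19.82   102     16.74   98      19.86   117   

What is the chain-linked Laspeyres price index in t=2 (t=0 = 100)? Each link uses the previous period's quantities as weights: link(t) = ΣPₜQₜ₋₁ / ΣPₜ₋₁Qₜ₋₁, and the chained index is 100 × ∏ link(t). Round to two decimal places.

Link t=0→t=1:
ΣP(t=1)Q(t=0) = 4.30×65 + 1.20×48 + 16.74×102 = 279.5 + 57.6 + 1707.48 = 2044.58
ΣP(t=0)Q(t=0) = 3.88×65 + 0.98×48 + 19.82×102 = 252.2 + 47.04 + 2021.64 = 2320.88
link = 2044.58/2320.88 = 0.880950
Link t=1→t=2:
ΣP(t=2)Q(t=1) = 5.21×66 + 1.17×41 + 19.86×98 = 343.86 + 47.97 + 1946.28 = 2338.11
ΣP(t=1)Q(t=1) = 4.30×66 + 1.20×41 + 16.74×98 = 283.8 + 49.2 + 1640.52 = 1973.52
link = 2338.11/1973.52 = 1.184741
Chained index = 100 × 0.880950 × 1.184741 = 104.3698

104.37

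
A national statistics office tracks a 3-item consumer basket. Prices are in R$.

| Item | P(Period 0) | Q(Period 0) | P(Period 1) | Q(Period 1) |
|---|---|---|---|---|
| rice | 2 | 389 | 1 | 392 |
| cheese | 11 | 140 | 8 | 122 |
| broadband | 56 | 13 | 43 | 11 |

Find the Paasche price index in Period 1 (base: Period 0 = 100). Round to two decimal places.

67.14

Paasche price index uses current-period quantities as weights.
ΣP(Period 1)·Q(Period 1) = 1×392 + 8×122 + 43×11 = 392 + 976 + 473 = 1841
ΣP(Period 0)·Q(Period 1) = 2×392 + 11×122 + 56×11 = 784 + 1342 + 616 = 2742
Index = 1841 / 2742 × 100 = 67.1408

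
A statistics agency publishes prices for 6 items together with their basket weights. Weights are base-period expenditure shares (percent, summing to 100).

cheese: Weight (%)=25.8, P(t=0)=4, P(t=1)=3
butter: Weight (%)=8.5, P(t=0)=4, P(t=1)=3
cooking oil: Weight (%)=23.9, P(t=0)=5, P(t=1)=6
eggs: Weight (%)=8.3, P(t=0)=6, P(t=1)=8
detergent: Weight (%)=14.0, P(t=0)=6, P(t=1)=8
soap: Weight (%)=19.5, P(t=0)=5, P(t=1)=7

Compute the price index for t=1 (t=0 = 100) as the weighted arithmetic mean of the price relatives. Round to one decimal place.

111.4

cheese: 25.8 × (3/4) = 25.8 × 0.750000 = 19.3500
butter: 8.5 × (3/4) = 8.5 × 0.750000 = 6.3750
cooking oil: 23.9 × (6/5) = 23.9 × 1.200000 = 28.6800
eggs: 8.3 × (8/6) = 8.3 × 1.333333 = 11.0667
detergent: 14.0 × (8/6) = 14.0 × 1.333333 = 18.6667
soap: 19.5 × (7/5) = 19.5 × 1.400000 = 27.3000
Index = Σ wᵢ·(p₁ᵢ/p₀ᵢ) = 19.3500 + 6.3750 + 28.6800 + 11.0667 + 18.6667 + 27.3000 = 111.4383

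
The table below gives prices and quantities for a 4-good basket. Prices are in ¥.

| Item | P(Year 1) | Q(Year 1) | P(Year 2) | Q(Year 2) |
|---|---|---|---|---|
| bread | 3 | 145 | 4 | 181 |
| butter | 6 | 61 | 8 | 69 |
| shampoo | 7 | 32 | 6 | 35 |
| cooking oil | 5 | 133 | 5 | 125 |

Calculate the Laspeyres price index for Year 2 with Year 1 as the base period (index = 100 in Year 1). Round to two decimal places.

113.91

Laspeyres price index uses base-period quantities as weights.
ΣP(Year 2)·Q(Year 1) = 4×145 + 8×61 + 6×32 + 5×133 = 580 + 488 + 192 + 665 = 1925
ΣP(Year 1)·Q(Year 1) = 3×145 + 6×61 + 7×32 + 5×133 = 435 + 366 + 224 + 665 = 1690
Index = 1925 / 1690 × 100 = 113.9053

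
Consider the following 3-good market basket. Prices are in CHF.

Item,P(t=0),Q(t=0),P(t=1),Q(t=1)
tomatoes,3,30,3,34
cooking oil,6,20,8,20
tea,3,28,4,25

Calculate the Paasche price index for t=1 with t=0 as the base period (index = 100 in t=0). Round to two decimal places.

Paasche price index uses current-period quantities as weights.
ΣP(t=1)·Q(t=1) = 3×34 + 8×20 + 4×25 = 102 + 160 + 100 = 362
ΣP(t=0)·Q(t=1) = 3×34 + 6×20 + 3×25 = 102 + 120 + 75 = 297
Index = 362 / 297 × 100 = 121.8855

121.89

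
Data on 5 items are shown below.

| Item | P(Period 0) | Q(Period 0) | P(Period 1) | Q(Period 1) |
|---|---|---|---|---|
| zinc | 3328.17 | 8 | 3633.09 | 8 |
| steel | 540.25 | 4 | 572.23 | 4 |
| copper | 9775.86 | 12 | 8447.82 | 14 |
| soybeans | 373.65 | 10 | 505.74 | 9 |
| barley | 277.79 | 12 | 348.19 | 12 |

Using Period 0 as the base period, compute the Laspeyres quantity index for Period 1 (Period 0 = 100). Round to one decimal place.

Laspeyres quantity index uses base-period prices as weights.
ΣP(Period 0)·Q(Period 1) = 3328.17×8 + 540.25×4 + 9775.86×14 + 373.65×9 + 277.79×12 = 26625.36 + 2161 + 136862.04 + 3362.85 + 3333.48 = 172344.73
ΣP(Period 0)·Q(Period 0) = 3328.17×8 + 540.25×4 + 9775.86×12 + 373.65×10 + 277.79×12 = 26625.36 + 2161 + 117310.32 + 3736.5 + 3333.48 = 153166.66
Index = 172344.73 / 153166.66 × 100 = 112.5210

112.5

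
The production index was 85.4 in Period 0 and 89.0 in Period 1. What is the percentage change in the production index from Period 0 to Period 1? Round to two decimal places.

4.22%

Change = (89.0 − 85.4) / 85.4 × 100
       = 3.6 / 85.4 × 100 = 4.2155%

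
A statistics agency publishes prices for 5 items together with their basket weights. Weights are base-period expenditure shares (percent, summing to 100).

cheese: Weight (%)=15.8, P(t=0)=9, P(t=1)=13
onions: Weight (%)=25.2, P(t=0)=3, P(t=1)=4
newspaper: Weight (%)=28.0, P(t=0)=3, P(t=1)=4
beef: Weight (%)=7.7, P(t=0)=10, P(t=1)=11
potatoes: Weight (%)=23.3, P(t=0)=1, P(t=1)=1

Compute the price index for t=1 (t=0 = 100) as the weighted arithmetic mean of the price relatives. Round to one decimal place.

cheese: 15.8 × (13/9) = 15.8 × 1.444444 = 22.8222
onions: 25.2 × (4/3) = 25.2 × 1.333333 = 33.6000
newspaper: 28.0 × (4/3) = 28.0 × 1.333333 = 37.3333
beef: 7.7 × (11/10) = 7.7 × 1.100000 = 8.4700
potatoes: 23.3 × (1/1) = 23.3 × 1.000000 = 23.3000
Index = Σ wᵢ·(p₁ᵢ/p₀ᵢ) = 22.8222 + 33.6000 + 37.3333 + 8.4700 + 23.3000 = 125.5256

125.5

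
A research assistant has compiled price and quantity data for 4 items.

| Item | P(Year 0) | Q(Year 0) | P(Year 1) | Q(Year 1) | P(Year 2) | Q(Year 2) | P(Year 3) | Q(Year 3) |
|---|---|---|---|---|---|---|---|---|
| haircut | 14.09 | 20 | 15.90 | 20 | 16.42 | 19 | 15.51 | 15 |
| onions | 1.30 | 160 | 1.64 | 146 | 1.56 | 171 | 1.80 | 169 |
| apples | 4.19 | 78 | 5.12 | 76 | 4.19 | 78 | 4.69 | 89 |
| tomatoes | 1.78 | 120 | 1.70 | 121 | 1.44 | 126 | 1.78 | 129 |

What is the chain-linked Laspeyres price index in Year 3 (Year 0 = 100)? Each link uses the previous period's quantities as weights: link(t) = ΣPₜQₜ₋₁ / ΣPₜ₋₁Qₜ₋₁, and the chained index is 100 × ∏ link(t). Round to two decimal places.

114.75

Link Year 0→Year 1:
ΣP(Year 1)Q(Year 0) = 15.90×20 + 1.64×160 + 5.12×78 + 1.70×120 = 318 + 262.4 + 399.36 + 204 = 1183.76
ΣP(Year 0)Q(Year 0) = 14.09×20 + 1.30×160 + 4.19×78 + 1.78×120 = 281.8 + 208 + 326.82 + 213.6 = 1030.22
link = 1183.76/1030.22 = 1.149036
Link Year 1→Year 2:
ΣP(Year 2)Q(Year 1) = 16.42×20 + 1.56×146 + 4.19×76 + 1.44×121 = 328.4 + 227.76 + 318.44 + 174.24 = 1048.84
ΣP(Year 1)Q(Year 1) = 15.90×20 + 1.64×146 + 5.12×76 + 1.70×121 = 318 + 239.44 + 389.12 + 205.7 = 1152.26
link = 1048.84/1152.26 = 0.910246
Link Year 2→Year 3:
ΣP(Year 3)Q(Year 2) = 15.51×19 + 1.80×171 + 4.69×78 + 1.78×126 = 294.69 + 307.8 + 365.82 + 224.28 = 1192.59
ΣP(Year 2)Q(Year 2) = 16.42×19 + 1.56×171 + 4.19×78 + 1.44×126 = 311.98 + 266.76 + 326.82 + 181.44 = 1087
link = 1192.59/1087 = 1.097139
Chained index = 100 × 1.149036 × 0.910246 × 1.097139 = 114.7504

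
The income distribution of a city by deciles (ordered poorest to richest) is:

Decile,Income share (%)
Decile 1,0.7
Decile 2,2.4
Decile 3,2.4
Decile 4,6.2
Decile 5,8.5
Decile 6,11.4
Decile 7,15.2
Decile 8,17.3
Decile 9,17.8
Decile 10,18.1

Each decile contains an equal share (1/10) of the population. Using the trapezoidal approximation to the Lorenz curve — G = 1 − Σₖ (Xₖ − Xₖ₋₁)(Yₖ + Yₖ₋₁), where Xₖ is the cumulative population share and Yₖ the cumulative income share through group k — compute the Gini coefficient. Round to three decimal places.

Cumulative income shares Yₖ: 0.0070, 0.0310, 0.0550, 0.1170, 0.2020, 0.3160, 0.4680, 0.6410, 0.8190, 1.0000
Σ (Xₖ−Xₖ₋₁)(Yₖ+Yₖ₋₁) = (1/10)(0.0070+0.0000) + (1/10)(0.0310+0.0070) + (1/10)(0.0550+0.0310) + (1/10)(0.1170+0.0550) + (1/10)(0.2020+0.1170) + (1/10)(0.3160+0.2020) + (1/10)(0.4680+0.3160) + (1/10)(0.6410+0.4680) + (1/10)(0.8190+0.6410) + (1/10)(1.0000+0.8190)
  = 0.0007 + 0.0038 + 0.0086 + 0.0172 + 0.0319 + 0.0518 + 0.0784 + 0.1109 + 0.1460 + 0.1819 = 0.6312
G = 1 − 0.6312 = 0.3688

0.369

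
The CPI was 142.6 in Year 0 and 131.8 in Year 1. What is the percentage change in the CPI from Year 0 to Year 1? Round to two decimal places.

Change = (131.8 − 142.6) / 142.6 × 100
       = -10.8 / 142.6 × 100 = -7.5736%

-7.57%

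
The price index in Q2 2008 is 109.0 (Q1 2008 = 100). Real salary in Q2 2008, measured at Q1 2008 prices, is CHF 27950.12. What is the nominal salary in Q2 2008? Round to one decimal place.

Nominal = Real × (Index/100) = 27950.12 × (109.0/100)
        = 27950.12 × 1.090 = 30465.6308

30465.6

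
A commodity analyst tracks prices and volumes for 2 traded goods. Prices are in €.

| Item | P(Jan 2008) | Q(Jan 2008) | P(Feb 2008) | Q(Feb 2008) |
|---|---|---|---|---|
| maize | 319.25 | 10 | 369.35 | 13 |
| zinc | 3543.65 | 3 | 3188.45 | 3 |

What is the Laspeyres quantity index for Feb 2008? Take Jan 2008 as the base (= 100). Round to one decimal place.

106.9

Laspeyres quantity index uses base-period prices as weights.
ΣP(Jan 2008)·Q(Feb 2008) = 319.25×13 + 3543.65×3 = 4150.25 + 10630.95 = 14781.2
ΣP(Jan 2008)·Q(Jan 2008) = 319.25×10 + 3543.65×3 = 3192.5 + 10630.95 = 13823.45
Index = 14781.2 / 13823.45 × 100 = 106.9284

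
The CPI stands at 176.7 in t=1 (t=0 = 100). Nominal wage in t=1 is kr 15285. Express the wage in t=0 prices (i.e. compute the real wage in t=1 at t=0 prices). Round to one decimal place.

Real = Nominal ÷ (Index/100) = 15285 ÷ (176.7/100)
     = 15285 ÷ 1.767 = 8650.2547

8650.3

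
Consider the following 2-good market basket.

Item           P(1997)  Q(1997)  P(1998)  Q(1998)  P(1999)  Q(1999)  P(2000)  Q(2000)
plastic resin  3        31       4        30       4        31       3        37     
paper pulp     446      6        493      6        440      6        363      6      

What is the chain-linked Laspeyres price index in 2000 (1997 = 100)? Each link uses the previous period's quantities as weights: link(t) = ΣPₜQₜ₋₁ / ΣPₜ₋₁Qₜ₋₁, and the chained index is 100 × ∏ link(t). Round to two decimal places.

82.00

Link 1997→1998:
ΣP(1998)Q(1997) = 4×31 + 493×6 = 124 + 2958 = 3082
ΣP(1997)Q(1997) = 3×31 + 446×6 = 93 + 2676 = 2769
link = 3082/2769 = 1.113037
Link 1998→1999:
ΣP(1999)Q(1998) = 4×30 + 440×6 = 120 + 2640 = 2760
ΣP(1998)Q(1998) = 4×30 + 493×6 = 120 + 2958 = 3078
link = 2760/3078 = 0.896686
Link 1999→2000:
ΣP(2000)Q(1999) = 3×31 + 363×6 = 93 + 2178 = 2271
ΣP(1999)Q(1999) = 4×31 + 440×6 = 124 + 2640 = 2764
link = 2271/2764 = 0.821635
Chained index = 100 × 1.113037 × 0.896686 × 0.821635 = 82.0029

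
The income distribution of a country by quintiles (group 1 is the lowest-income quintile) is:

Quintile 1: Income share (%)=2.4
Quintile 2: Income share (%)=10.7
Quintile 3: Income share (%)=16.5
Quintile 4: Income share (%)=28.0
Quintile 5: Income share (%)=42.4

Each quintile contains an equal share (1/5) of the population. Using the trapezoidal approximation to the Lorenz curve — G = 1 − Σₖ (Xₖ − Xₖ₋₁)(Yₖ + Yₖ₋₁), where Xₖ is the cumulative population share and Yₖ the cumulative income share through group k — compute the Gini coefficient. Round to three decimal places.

Cumulative income shares Yₖ: 0.0240, 0.1310, 0.2960, 0.5760, 1.0000
Σ (Xₖ−Xₖ₋₁)(Yₖ+Yₖ₋₁) = (1/5)(0.0240+0.0000) + (1/5)(0.1310+0.0240) + (1/5)(0.2960+0.1310) + (1/5)(0.5760+0.2960) + (1/5)(1.0000+0.5760)
  = 0.0048 + 0.0310 + 0.0854 + 0.1744 + 0.3152 = 0.6108
G = 1 − 0.6108 = 0.3892

0.389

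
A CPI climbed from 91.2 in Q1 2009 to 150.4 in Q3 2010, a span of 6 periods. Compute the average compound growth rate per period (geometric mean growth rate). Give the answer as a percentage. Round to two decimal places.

8.69%

Growth factor = (150.4/91.2)^(1/6) = (1.649123)^(1/6) = 1.086948
Growth rate = 1.086948 − 1 = 0.086948 = 8.6948%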